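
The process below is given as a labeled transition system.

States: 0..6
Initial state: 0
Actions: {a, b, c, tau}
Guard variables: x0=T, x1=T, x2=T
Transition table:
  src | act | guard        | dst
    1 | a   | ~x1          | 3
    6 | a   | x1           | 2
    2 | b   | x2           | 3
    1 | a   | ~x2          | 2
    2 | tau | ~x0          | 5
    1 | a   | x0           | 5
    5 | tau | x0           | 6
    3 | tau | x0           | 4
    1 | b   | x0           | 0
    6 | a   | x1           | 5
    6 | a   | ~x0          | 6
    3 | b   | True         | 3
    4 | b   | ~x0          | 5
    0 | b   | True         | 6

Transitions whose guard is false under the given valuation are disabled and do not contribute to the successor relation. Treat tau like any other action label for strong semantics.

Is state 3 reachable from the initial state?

After dropping false guards: 9 live edges.
L0 = {0}
L1 = {6}  cumulative {0,6}
L2 = {2,5}  cumulative {0,2,5,6}
L3 = {3}  cumulative {0,2,3,5,6}
L4 = {4}  cumulative {0,2,3,4,5,6}
Reachable = {0,2,3,4,5,6}
witness 3: b·a·b

Answer: REACHABLE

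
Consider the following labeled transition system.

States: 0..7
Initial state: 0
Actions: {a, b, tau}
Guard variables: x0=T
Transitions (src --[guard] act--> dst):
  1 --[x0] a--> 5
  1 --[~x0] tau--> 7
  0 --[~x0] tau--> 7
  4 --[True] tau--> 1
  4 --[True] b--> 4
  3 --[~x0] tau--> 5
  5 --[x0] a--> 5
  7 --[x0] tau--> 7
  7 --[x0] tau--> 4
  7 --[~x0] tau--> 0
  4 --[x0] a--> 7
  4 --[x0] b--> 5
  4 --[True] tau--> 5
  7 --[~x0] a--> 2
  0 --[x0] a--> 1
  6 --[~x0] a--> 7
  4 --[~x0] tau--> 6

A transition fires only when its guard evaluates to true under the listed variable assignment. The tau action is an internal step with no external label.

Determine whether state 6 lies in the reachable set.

10 transition(s) survive guard evaluation.
Layer 0: {0}
Layer 1: {1}  total {0,1}
Layer 2: {5}  total {0,1,5}
R = {0,1,5}

Answer: UNREACHABLE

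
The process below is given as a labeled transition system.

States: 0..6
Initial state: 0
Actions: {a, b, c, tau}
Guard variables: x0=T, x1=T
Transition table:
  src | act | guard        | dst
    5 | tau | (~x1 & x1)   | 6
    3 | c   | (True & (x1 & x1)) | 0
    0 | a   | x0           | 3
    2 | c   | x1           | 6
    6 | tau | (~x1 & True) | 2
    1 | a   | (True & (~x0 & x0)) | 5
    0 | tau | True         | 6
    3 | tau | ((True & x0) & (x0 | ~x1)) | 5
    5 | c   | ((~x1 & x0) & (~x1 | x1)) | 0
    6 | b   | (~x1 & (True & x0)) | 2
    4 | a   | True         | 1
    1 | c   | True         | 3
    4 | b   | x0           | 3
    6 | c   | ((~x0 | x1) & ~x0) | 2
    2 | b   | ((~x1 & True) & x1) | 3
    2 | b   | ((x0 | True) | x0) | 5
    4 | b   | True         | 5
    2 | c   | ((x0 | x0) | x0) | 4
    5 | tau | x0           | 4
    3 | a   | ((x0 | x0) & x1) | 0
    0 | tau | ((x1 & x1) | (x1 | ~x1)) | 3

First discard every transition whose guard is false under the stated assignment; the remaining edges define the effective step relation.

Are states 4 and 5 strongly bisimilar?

Compute ~ classes (split until stable):
  π0 = {{0,1,2,3,4,5,6}}
  π1 = {{0},{1},{2},{3},{4},{5},{6}}
7 equivalence class(es) (converged in 2)
4∈{4}, 5∈{5}

Answer: NOT BISIMILAR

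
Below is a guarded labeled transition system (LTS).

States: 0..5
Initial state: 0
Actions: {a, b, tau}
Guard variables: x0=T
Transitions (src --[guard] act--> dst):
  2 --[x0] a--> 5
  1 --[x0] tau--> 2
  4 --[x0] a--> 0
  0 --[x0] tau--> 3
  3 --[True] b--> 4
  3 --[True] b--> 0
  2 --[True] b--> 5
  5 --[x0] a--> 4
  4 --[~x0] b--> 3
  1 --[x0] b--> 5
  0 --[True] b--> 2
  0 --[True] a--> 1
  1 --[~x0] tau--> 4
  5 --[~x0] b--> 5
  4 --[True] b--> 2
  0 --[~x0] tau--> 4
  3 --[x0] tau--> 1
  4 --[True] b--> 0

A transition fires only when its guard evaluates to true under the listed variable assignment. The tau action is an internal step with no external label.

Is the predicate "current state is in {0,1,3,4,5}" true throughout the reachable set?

Inv-set: {0,1,3,4,5}
R = {0,1,2,3,4,5}
  0: ✓
  1: ✓
  2: ✗ unsafe
  3: ✓
  4: ✓
  5: ✓
witness against invariant: b → 2

Answer: INVARIANT VIOLATED at state 2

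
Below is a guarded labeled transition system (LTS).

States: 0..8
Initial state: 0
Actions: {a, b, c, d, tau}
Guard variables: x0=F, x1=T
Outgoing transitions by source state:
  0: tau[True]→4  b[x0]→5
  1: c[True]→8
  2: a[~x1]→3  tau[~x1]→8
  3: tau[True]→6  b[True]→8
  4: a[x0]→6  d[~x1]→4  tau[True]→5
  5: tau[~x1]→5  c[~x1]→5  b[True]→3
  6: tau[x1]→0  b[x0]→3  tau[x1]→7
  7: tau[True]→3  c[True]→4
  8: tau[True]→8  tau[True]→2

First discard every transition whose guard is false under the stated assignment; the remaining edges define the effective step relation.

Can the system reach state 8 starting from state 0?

Guard filter leaves 12 enabled edge(s).
Layer 0: {0}
Layer 1: {4}  total {0,4}
Layer 2: {5}  total {0,4,5}
Layer 3: {3}  total {0,3,4,5}
Layer 4: {6,8}  total {0,3,4,5,6,8}
Layer 5: {2,7}  total {0,2,3,4,5,6,7,8}
R = {0,2,3,4,5,6,7,8}
witness 8: tau·tau·b·b

Answer: REACHABLE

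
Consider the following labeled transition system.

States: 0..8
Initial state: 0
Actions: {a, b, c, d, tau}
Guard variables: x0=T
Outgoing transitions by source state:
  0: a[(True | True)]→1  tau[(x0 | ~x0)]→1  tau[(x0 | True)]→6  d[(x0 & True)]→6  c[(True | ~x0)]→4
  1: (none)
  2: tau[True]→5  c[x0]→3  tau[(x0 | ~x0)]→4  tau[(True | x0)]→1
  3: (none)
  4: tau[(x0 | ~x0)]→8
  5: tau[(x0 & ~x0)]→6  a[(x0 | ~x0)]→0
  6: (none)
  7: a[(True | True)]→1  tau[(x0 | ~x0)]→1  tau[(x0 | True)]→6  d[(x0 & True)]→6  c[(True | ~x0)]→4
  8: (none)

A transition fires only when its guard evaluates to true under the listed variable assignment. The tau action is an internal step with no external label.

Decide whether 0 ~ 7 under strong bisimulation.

Bisimulation quotient by refinement:
  round 0: {{0,1,2,3,4,5,6,7,8}}
  round 1: {{0,7},{1,3,6,8},{2},{4},{5}}
Fixed point at round 2; 5 class(es).
0∈{0,7}, 7∈{0,7}

Answer: BISIMILAR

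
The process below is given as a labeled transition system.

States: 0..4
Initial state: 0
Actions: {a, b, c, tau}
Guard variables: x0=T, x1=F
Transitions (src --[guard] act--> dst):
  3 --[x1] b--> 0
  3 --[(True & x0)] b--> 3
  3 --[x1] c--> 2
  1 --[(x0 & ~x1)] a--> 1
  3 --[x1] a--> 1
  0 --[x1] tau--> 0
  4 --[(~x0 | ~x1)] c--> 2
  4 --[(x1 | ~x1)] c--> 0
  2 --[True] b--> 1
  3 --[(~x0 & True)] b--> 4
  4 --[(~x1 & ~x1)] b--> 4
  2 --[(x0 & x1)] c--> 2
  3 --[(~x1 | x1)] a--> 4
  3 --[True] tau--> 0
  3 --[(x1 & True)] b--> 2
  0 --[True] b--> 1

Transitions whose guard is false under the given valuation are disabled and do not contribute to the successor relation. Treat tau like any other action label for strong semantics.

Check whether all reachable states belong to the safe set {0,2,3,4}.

Inv-set: {0,2,3,4}
Reachable = {0,1}
  0: ✓
  1: ✗ unsafe
counterexample path to 1: b

Answer: INVARIANT VIOLATED at state 1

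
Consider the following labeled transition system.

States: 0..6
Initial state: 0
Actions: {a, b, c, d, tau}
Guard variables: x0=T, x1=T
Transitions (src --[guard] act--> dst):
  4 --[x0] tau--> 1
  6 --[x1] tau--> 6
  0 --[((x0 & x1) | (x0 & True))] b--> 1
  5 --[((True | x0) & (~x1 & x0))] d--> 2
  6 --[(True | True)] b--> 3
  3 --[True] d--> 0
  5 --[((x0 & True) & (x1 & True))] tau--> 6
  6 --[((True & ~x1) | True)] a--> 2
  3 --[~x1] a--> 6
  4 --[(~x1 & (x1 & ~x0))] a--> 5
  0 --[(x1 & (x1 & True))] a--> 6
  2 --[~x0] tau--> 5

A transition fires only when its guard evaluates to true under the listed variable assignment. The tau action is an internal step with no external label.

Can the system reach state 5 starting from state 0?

After dropping false guards: 8 live edges.
depth 0: {0}
depth 1: {1,6}  cumulative {0,1,6}
depth 2: {2,3}  cumulative {0,1,2,3,6}
Reachable = {0,1,2,3,6}

Answer: UNREACHABLE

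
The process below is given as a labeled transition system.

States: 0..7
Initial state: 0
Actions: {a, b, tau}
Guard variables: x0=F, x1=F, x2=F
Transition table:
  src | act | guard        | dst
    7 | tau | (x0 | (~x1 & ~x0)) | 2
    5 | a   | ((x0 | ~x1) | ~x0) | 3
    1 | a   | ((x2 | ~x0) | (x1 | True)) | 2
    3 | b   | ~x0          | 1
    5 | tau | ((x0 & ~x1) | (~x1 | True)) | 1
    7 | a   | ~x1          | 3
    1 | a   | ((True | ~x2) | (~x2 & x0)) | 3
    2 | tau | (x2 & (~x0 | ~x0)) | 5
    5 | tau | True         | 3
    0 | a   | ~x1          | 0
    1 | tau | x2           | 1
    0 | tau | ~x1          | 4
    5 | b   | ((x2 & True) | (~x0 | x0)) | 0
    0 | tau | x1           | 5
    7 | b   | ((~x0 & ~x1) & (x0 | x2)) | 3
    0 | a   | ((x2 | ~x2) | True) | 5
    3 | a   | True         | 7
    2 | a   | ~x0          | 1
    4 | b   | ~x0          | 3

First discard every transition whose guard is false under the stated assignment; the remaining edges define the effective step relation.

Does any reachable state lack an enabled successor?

R = {0,1,2,3,4,5,7}
  0: a→0  a→5  tau→4  [3 out]
  1: a→2  a→3  [2 out]
  2: a→1  [1 out]
  3: a→7  b→1  [2 out]
  4: b→3  [1 out]
  5: a→3  b→0  tau→1  tau→3  [4 out]
  7: a→3  tau→2  [2 out]

Answer: DEADLOCK-FREE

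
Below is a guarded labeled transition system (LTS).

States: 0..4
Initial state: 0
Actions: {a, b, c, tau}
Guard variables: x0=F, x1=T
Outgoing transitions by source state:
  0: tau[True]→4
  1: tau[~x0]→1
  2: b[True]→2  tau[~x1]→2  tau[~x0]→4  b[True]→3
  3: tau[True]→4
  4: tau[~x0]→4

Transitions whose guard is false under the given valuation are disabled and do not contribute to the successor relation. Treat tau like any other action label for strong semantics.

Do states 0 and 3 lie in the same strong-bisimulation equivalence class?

Compute ~ classes (split until stable):
  P[0] = {{0,1,2,3,4}}
  P[1] = {{0,1,3,4},{2}}
Fixed point at round 2; 2 class(es).
class of 0: {0,1,3,4}; class of 3: {0,1,3,4}

Answer: BISIMILAR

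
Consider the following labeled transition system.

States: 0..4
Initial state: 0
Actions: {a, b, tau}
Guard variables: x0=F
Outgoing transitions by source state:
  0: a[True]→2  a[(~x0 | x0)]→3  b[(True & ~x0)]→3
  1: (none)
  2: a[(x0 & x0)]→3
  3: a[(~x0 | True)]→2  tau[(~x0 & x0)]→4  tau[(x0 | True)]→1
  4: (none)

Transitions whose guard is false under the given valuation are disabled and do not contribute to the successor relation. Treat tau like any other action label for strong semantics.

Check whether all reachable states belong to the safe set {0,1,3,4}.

Answer: INVARIANT VIOLATED at state 2

Analysis:
Allowed set {0,1,3,4}
Reachable = {0,1,2,3}
  0: safe
  1: safe
  2: ✗ unsafe
  3: safe
counterexample path to 2: a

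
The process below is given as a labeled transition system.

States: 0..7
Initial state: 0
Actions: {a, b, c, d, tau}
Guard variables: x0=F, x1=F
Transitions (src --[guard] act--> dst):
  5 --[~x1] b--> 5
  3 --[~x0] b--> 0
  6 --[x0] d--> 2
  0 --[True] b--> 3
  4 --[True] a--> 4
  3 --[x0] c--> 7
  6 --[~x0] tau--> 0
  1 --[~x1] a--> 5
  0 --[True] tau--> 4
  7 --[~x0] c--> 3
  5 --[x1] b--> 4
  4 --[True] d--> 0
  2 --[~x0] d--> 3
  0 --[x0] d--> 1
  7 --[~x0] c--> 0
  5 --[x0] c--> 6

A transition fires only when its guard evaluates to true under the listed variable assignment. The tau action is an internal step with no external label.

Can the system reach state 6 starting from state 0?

Answer: UNREACHABLE

Trace:
After dropping false guards: 11 live edges.
L0 = {0}
L1 = {3,4}  now seen {0,3,4}
Reach set: {0,3,4}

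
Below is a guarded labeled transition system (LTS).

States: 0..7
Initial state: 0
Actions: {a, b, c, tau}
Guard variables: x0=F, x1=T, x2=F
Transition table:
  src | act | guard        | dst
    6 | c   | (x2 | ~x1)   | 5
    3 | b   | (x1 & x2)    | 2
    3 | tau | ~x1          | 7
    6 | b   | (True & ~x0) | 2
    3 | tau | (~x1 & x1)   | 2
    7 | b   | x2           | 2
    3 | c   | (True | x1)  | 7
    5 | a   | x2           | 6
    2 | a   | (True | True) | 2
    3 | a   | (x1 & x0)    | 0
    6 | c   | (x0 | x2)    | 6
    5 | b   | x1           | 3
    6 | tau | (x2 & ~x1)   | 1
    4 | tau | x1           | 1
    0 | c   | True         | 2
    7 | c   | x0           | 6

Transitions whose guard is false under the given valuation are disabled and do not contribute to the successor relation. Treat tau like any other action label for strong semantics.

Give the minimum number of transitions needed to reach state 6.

Layered search for 6:
  Layer 0: {0}
  Layer 1: {2}
6 never appears.

Answer: UNREACHABLE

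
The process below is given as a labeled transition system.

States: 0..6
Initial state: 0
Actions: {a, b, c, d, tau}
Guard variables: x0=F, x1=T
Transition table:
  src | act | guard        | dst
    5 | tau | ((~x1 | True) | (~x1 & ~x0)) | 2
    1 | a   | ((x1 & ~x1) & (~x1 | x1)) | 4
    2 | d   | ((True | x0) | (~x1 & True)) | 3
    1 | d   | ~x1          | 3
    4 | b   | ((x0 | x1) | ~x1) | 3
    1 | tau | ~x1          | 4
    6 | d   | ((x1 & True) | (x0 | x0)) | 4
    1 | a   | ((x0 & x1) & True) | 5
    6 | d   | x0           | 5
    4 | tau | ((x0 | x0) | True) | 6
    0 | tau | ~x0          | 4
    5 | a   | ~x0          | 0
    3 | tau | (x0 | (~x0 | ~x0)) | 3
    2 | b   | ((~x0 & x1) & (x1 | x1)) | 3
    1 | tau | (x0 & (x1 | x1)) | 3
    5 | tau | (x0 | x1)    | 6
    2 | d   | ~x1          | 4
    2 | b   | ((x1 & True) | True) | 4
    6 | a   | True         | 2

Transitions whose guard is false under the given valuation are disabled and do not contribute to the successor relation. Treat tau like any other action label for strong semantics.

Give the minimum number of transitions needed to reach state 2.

BFS to 2:
  Layer 0: {0}
  Layer 1: {4}
  Layer 2: {3,6}
  Layer 3: {2}
first hit 2 at d=3 via tau·tau·a

Answer: 3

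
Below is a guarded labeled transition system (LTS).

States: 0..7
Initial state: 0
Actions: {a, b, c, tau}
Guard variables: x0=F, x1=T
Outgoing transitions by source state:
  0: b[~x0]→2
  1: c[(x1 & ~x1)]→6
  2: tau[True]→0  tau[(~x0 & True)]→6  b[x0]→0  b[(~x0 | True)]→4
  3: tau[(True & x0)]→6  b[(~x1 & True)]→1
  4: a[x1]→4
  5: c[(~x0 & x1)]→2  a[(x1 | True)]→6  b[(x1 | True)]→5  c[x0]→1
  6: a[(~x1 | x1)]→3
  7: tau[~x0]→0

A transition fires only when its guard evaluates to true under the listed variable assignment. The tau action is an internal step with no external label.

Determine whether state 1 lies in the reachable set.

Answer: UNREACHABLE

Trace:
10 transition(s) survive guard evaluation.
L0 = {0}
L1 = {2}  now seen {0,2}
L2 = {4,6}  now seen {0,2,4,6}
L3 = {3}  now seen {0,2,3,4,6}
R = {0,2,3,4,6}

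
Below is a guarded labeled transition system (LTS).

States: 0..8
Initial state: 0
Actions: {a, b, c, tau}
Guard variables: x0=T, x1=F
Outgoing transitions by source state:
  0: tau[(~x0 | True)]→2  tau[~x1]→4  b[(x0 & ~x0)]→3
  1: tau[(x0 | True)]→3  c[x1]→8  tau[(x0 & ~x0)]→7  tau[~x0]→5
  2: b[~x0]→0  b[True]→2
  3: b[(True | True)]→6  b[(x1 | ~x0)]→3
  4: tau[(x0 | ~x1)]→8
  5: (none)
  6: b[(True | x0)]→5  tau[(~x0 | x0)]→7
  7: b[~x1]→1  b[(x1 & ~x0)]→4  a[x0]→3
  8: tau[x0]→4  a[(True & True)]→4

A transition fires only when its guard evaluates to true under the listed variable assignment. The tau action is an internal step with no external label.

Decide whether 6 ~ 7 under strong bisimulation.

Bisimulation quotient by refinement:
  π0 = {{0,1,2,3,4,5,6,7,8}}
  π1 = {{0,1,4},{2,3},{5},{6},{7},{8}}
  π2 = {{0},{1},{2},{3},{4},{5},{6},{7},{8}}
Fixed point at round 3; 9 class(es).
[6]={6}  [7]={7}

Answer: NOT BISIMILAR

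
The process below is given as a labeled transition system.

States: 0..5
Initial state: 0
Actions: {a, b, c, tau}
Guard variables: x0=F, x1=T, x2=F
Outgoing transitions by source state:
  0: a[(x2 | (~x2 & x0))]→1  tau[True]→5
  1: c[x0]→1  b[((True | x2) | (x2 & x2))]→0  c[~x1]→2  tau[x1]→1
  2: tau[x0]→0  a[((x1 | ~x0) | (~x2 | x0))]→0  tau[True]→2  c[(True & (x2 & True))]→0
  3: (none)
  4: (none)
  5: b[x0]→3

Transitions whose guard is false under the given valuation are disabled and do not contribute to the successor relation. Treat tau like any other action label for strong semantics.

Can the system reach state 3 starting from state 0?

5 transition(s) survive guard evaluation.
depth 0: {0}
depth 1: {5}  total {0,5}
Reachable = {0,5}

Answer: UNREACHABLE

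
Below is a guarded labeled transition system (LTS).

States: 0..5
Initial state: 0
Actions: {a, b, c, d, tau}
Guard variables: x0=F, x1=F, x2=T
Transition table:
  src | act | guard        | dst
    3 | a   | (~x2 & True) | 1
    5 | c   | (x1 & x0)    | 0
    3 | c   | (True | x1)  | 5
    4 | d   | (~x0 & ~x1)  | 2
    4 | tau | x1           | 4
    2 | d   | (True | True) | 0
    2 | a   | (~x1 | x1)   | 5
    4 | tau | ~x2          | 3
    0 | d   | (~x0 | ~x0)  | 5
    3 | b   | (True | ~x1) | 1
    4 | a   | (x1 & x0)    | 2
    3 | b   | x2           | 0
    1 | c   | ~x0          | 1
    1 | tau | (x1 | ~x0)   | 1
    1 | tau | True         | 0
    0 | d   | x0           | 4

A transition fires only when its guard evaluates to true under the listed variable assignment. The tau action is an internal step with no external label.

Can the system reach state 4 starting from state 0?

10 transition(s) survive guard evaluation.
L0 = {0}
L1 = {5}  total {0,5}
Reachable = {0,5}

Answer: UNREACHABLE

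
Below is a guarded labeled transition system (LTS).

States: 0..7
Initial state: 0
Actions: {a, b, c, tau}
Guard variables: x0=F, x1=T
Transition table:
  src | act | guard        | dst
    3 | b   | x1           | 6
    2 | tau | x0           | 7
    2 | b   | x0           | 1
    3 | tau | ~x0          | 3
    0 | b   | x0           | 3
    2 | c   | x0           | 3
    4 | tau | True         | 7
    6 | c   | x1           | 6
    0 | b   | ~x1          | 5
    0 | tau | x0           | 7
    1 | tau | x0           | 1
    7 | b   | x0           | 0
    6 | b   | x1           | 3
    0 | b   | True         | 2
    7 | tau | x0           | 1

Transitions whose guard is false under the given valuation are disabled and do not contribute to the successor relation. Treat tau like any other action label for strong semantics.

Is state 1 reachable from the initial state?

After dropping false guards: 6 live edges.
Layer 0: {0}
Layer 1: {2}  now seen {0,2}
Reachable = {0,2}

Answer: UNREACHABLE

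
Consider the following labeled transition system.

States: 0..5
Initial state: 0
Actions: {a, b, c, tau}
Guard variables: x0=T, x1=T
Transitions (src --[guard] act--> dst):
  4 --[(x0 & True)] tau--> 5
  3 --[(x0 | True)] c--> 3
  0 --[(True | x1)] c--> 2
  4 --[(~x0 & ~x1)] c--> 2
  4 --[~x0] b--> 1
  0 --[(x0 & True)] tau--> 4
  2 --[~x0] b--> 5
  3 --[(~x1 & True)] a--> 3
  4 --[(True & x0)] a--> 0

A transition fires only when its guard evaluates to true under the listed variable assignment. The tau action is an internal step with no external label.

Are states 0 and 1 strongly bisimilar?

Refine partition for ~:
  round 0: {{0,1,2,3,4,5}}
  round 1: {{0},{1,2,5},{3},{4}}
stable after 2 split(s): 4 block(s)
[0]={0}  [1]={1,2,5}

Answer: NOT BISIMILAR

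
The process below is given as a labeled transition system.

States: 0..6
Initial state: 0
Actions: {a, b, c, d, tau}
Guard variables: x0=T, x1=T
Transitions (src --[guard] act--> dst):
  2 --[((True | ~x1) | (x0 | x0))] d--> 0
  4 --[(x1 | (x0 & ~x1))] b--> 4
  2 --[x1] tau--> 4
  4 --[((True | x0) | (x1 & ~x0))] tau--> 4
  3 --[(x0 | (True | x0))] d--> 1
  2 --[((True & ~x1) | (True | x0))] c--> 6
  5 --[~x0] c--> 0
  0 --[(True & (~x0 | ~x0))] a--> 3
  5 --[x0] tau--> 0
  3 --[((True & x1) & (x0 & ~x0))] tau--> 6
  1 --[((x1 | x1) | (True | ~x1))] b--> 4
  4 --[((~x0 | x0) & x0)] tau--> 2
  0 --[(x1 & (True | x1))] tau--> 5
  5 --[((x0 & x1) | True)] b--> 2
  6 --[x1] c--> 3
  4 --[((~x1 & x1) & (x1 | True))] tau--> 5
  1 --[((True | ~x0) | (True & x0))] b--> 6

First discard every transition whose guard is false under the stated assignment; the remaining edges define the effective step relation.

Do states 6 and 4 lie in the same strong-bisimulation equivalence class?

Answer: NOT BISIMILAR

Working:
Bisimulation quotient by refinement:
  π0 = {{0,1,2,3,4,5,6}}
  π1 = {{0},{1},{2},{3},{4,5},{6}}
  π2 = {{0},{1},{2},{3},{4},{5},{6}}
stable after 3 split(s): 7 block(s)
[6]={6}  [4]={4}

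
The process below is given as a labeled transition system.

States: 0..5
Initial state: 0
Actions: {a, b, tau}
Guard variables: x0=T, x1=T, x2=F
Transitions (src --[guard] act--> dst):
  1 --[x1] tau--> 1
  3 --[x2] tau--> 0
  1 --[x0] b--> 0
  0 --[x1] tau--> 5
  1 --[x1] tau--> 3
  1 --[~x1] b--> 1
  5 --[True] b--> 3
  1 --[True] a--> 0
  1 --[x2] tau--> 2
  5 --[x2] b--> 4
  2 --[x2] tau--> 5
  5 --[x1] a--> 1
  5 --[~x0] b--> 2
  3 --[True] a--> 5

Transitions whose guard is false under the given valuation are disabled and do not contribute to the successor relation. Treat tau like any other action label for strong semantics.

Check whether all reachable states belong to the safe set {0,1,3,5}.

Allowed set {0,1,3,5}
Reach set: {0,1,3,5}
  0: ✓
  1: ✓
  3: ✓
  5: ✓

Answer: INVARIANT HOLDS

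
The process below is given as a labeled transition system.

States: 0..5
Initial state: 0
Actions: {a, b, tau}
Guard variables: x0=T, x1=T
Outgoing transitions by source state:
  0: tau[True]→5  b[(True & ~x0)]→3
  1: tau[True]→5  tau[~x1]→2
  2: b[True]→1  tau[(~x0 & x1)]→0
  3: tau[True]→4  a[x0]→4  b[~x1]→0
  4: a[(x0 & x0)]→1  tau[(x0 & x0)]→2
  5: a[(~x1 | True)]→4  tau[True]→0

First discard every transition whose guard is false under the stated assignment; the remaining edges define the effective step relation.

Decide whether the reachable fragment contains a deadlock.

R = {0,1,2,4,5}
  0: tau→5  [1 out]
  1: tau→5  [1 out]
  2: b→1  [1 out]
  4: a→1  tau→2  [2 out]
  5: a→4  tau→0  [2 out]

Answer: DEADLOCK-FREE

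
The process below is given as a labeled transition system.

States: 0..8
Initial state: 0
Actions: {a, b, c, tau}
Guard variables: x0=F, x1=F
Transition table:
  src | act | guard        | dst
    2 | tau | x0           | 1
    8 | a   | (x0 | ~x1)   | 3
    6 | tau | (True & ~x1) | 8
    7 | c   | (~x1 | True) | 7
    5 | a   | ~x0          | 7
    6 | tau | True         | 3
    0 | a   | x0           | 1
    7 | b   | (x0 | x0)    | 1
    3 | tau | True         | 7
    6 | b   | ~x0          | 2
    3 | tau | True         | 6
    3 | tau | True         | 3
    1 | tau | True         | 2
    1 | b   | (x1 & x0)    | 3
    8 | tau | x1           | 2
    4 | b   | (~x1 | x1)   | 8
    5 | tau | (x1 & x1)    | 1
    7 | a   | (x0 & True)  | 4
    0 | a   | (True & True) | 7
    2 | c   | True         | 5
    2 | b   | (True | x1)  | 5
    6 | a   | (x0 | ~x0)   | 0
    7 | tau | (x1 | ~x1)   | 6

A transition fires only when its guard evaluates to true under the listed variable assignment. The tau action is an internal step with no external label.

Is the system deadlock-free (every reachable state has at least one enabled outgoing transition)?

Reachable = {0,2,3,5,6,7,8}
  0: a→7  [deg 1]
  2: b→5  c→5  [deg 2]
  3: tau→3  tau→6  tau→7  [deg 3]
  5: a→7  [deg 1]
  6: a→0  b→2  tau→3  tau→8  [deg 4]
  7: c→7  tau→6  [deg 2]
  8: a→3  [deg 1]

Answer: DEADLOCK-FREE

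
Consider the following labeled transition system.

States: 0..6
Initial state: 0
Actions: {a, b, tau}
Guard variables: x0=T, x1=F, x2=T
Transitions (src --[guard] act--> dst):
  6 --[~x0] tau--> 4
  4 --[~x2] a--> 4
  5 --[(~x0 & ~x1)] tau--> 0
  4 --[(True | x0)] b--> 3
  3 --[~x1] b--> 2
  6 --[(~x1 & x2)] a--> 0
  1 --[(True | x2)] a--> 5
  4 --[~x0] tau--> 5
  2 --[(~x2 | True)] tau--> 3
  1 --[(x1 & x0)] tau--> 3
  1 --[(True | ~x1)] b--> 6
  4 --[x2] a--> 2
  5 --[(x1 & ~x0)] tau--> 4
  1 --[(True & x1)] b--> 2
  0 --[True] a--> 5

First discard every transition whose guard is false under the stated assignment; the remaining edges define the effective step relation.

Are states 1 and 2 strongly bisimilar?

Answer: NOT BISIMILAR

Working:
Refine partition for ~:
  P[0] = {{0,1,2,3,4,5,6}}
  P[1] = {{0,6},{1,4},{2},{3},{5}}
  P[2] = {{0},{1},{2},{3},{4},{5},{6}}
stable after 3 split(s): 7 block(s)
[1]={1}  [2]={2}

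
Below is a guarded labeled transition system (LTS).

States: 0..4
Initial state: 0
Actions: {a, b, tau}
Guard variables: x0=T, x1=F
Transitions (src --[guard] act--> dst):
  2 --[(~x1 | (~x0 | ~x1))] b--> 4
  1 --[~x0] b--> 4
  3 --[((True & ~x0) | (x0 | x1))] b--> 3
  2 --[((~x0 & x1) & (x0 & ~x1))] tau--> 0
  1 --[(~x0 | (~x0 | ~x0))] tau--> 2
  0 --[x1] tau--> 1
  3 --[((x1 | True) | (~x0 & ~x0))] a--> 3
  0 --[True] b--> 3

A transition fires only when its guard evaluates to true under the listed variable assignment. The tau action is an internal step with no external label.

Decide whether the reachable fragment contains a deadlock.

Answer: DEADLOCK-FREE

Analysis:
Reach set: {0,3}
  0: b→3  [1 out]
  3: a→3  b→3  [2 out]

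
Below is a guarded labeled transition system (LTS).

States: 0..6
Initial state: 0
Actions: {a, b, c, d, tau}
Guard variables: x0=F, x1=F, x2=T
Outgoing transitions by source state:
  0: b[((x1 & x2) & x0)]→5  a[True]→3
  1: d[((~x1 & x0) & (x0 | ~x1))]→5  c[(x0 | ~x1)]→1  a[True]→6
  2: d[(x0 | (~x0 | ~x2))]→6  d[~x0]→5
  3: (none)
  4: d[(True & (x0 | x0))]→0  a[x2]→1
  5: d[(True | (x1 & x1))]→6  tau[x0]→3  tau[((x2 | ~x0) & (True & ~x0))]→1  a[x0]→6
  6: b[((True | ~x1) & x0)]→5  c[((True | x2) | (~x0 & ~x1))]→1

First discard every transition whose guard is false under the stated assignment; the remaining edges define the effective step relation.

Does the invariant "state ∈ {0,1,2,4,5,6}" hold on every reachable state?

Inv-set: {0,1,2,4,5,6}
Reachable = {0,3}
  0: safe
  3: VIOLATES
reach 3 via a — violates

Answer: INVARIANT VIOLATED at state 3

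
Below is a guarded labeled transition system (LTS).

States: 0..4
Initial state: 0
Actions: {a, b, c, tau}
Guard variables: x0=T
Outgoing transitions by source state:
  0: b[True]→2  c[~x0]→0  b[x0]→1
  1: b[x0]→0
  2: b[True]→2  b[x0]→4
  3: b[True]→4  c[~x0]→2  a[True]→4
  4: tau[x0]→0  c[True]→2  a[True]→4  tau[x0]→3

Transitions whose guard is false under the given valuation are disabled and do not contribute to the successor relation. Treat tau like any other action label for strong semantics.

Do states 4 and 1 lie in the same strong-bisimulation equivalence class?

Compute ~ classes (split until stable):
  round 0: {{0,1,2,3,4}}
  round 1: {{0,1,2},{3},{4}}
  round 2: {{0,1},{2},{3},{4}}
  round 3: {{0},{1},{2},{3},{4}}
stable after 4 split(s): 5 block(s)
class of 4: {4}; class of 1: {1}

Answer: NOT BISIMILAR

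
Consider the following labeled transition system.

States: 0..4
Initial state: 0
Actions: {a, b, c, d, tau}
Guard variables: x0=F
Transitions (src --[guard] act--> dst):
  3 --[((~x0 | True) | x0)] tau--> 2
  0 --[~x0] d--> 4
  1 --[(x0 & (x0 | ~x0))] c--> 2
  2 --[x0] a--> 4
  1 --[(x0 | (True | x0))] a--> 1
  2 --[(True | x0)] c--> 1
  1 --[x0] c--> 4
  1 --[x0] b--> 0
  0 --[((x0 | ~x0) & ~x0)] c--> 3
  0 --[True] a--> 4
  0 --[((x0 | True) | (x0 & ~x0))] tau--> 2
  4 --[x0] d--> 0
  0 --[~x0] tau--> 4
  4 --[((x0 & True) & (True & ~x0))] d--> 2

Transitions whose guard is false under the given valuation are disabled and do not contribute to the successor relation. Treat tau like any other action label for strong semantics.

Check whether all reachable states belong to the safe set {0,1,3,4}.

Answer: INVARIANT VIOLATED at state 2

Working:
Inv-set: {0,1,3,4}
Reachable = {0,1,2,3,4}
  0: safe
  1: safe
  2: VIOLATES
  3: safe
  4: safe
counterexample path to 2: tau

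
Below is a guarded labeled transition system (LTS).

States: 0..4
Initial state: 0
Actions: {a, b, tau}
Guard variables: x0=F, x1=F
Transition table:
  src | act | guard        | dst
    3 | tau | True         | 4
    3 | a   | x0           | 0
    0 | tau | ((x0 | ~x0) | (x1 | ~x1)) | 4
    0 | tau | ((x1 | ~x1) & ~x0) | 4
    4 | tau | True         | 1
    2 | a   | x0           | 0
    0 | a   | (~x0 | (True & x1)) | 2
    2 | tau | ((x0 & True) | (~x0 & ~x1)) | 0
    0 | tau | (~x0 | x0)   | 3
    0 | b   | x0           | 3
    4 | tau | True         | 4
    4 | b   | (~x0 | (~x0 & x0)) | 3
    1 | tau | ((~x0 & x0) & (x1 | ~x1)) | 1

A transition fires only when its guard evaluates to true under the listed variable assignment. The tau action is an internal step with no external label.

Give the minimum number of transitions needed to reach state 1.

Layered search for 1:
  Layer 0: {0}
  Layer 1: {2,3,4}
  Layer 2: {1}
first hit 1 at d=2 via tau·tau

Answer: 2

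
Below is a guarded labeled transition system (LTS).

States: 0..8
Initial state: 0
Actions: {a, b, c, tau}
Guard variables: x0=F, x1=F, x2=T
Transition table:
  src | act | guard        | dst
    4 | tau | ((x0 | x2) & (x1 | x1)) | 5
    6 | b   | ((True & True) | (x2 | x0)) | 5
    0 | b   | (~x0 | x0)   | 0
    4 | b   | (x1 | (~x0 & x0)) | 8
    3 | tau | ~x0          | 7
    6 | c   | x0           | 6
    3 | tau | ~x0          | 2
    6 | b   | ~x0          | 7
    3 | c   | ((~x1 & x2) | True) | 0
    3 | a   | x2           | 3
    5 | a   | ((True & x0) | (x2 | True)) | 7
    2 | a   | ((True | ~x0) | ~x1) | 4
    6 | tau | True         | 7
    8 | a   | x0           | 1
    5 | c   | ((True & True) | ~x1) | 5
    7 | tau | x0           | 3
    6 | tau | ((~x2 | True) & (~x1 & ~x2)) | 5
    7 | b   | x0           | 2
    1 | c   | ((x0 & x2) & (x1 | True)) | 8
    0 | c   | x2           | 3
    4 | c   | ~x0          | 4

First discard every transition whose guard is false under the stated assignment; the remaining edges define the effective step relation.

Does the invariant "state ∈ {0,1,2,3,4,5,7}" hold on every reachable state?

Answer: INVARIANT HOLDS

Analysis:
Inv-set: {0,1,2,3,4,5,7}
Reachable = {0,2,3,4,7}
  0: safe
  2: safe
  3: safe
  4: safe
  7: safe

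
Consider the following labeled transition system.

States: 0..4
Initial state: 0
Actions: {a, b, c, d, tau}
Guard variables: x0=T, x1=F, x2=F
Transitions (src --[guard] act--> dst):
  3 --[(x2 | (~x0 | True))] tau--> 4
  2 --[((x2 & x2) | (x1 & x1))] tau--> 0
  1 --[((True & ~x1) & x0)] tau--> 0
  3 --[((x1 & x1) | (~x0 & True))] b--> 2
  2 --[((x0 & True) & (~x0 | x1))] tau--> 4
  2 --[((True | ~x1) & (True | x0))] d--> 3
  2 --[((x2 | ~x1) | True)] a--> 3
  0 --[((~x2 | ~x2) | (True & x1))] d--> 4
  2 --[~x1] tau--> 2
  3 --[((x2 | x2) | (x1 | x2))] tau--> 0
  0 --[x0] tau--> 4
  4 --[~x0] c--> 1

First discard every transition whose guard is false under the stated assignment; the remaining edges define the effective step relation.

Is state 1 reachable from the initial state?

Answer: UNREACHABLE

Trace:
Guard filter leaves 7 enabled edge(s).
depth 0: {0}
depth 1: {4}  total {0,4}
Reachable = {0,4}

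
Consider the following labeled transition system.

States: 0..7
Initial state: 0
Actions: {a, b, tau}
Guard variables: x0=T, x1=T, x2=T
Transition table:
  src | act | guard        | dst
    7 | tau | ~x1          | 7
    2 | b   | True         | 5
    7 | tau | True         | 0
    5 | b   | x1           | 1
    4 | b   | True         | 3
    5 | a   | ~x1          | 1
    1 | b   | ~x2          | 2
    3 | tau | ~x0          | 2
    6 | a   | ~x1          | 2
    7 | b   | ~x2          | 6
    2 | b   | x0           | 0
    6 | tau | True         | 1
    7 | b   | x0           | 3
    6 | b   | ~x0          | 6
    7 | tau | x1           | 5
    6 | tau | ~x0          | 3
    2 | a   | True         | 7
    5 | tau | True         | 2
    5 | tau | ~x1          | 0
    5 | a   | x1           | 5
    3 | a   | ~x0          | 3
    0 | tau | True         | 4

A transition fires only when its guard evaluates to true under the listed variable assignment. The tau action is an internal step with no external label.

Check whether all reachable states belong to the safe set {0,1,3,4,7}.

Safe = {0,1,3,4,7}
Reachable = {0,3,4}
  0: ok
  3: ok
  4: ok

Answer: INVARIANT HOLDS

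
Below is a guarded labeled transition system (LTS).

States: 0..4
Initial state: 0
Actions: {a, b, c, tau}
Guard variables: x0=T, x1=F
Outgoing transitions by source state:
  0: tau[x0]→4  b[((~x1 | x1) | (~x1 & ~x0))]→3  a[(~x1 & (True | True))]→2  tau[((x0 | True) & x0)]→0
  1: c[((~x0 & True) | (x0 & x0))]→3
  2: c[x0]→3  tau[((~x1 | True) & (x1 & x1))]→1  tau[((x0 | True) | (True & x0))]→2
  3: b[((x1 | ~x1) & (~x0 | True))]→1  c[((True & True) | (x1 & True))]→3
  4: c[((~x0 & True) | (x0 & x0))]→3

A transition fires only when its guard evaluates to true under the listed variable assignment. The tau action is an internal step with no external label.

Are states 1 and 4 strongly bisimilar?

Answer: BISIMILAR

Analysis:
Compute ~ classes (split until stable):
  round 0: {{0,1,2,3,4}}
  round 1: {{0},{1,4},{2},{3}}
Fixed point at round 2; 4 class(es).
class of 1: {1,4}; class of 4: {1,4}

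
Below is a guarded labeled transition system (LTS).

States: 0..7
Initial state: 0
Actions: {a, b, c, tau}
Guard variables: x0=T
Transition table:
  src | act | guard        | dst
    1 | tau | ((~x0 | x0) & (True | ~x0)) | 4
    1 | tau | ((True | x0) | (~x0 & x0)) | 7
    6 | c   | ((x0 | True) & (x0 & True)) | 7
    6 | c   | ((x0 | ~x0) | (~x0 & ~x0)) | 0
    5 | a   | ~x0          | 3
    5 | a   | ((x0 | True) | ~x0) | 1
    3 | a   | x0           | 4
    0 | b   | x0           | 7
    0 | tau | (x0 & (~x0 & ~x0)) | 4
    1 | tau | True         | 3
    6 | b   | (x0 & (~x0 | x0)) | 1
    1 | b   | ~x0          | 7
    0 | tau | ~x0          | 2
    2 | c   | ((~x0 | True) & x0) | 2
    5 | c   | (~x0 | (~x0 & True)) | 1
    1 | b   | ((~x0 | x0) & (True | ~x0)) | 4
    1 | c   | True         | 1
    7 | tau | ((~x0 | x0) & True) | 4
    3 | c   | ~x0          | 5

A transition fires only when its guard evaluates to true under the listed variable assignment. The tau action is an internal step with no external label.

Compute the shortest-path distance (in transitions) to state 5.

Answer: UNREACHABLE

Working:
Layered search for 5:
  depth 0: {0}
  depth 1: {7}
  depth 2: {4}
5 never appears.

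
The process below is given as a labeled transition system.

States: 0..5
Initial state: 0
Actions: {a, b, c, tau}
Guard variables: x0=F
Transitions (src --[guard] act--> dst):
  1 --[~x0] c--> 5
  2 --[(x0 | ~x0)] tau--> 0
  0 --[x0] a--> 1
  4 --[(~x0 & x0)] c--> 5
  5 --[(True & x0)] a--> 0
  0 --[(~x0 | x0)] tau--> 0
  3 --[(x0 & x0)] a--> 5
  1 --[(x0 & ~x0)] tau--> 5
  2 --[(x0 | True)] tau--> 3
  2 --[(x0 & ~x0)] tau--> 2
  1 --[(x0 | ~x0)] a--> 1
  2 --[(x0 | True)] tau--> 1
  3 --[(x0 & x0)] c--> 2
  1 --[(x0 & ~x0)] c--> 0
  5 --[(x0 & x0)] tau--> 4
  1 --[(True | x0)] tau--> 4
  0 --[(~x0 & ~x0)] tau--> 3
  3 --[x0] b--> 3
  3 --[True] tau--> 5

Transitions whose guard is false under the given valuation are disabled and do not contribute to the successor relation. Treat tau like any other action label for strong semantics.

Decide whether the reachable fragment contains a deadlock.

Answer: DEADLOCK at state 5

Analysis:
Reachable = {0,3,5}
  0: tau→0  tau→3  [2 out]
  3: tau→5  [1 out]
  5: ∅  [STUCK]
witness 5: tau·tau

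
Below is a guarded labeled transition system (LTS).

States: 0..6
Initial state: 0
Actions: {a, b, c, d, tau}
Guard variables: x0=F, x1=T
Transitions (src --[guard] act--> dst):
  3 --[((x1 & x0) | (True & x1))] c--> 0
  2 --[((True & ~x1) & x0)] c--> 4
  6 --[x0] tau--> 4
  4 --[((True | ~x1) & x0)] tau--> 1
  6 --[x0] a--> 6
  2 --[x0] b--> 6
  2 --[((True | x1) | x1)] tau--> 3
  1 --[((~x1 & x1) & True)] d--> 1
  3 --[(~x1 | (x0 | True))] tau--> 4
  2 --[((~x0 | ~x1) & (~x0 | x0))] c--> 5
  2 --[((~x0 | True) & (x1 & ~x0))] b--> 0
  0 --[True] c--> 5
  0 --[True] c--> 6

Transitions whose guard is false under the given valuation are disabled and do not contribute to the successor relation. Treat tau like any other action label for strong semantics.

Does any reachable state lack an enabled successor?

R = {0,5,6}
  0: c→5  c→6  [2 exit(s)]
  5: ∅  [deadlock]
  6: ∅  [deadlock]
witness 5: c

Answer: DEADLOCK at state 5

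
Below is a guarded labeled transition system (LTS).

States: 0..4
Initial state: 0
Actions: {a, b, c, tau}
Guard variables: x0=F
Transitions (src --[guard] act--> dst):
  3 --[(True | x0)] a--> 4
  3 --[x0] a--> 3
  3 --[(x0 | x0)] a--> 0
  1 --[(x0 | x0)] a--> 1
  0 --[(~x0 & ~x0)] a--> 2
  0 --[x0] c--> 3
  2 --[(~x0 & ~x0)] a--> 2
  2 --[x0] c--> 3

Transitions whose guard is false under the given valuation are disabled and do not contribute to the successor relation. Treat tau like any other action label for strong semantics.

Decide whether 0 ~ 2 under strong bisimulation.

Compute ~ classes (split until stable):
  round 0: {{0,1,2,3,4}}
  round 1: {{0,2,3},{1,4}}
  round 2: {{0,2},{1,4},{3}}
Fixed point at round 3; 3 class(es).
0∈{0,2}, 2∈{0,2}

Answer: BISIMILAR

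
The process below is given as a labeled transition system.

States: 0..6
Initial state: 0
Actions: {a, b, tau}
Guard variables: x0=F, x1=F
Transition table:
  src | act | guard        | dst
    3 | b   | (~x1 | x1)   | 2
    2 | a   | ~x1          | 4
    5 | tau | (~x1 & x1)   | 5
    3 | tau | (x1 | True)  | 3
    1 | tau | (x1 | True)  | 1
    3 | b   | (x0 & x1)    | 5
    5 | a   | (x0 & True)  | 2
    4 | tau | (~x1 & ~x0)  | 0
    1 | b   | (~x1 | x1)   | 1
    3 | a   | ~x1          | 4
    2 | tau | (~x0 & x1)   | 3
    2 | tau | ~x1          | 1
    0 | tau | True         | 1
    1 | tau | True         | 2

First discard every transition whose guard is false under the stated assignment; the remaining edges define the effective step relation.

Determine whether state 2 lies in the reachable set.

After dropping false guards: 10 live edges.
depth 0: {0}
depth 1: {1}  now seen {0,1}
depth 2: {2}  now seen {0,1,2}
depth 3: {4}  now seen {0,1,2,4}
Reach set: {0,1,2,4}
Path to 2: tau·tau

Answer: REACHABLE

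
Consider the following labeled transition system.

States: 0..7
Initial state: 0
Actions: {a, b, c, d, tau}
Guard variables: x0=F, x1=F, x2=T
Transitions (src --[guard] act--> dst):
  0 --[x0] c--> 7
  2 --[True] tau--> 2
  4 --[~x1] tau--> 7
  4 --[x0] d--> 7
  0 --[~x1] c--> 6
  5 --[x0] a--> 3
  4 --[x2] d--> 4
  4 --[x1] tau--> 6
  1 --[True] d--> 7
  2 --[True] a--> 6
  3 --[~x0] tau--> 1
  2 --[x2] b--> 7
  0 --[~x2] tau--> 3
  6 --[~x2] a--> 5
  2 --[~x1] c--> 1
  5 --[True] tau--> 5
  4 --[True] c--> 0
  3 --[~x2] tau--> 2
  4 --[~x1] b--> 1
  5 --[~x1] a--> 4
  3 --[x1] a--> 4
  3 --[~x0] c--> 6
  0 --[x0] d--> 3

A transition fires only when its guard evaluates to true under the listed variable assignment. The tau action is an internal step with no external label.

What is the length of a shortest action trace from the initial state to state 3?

Answer: UNREACHABLE

Analysis:
Breadth-first toward 3:
  depth 0: {0}
  depth 1: {6}
3 never appears.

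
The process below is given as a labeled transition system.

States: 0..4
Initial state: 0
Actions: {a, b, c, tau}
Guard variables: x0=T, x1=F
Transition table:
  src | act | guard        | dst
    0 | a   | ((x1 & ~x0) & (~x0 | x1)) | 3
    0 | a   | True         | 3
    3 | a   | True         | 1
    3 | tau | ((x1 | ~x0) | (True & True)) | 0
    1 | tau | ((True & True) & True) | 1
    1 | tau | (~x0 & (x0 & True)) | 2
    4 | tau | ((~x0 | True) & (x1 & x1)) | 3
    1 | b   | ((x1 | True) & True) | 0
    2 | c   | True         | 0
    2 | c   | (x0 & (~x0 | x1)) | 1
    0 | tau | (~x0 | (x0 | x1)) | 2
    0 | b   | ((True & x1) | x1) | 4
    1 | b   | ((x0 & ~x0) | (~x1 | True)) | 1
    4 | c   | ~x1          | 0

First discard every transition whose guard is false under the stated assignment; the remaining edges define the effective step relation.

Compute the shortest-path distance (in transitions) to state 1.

Answer: 2

Analysis:
BFS to 1:
  L0 = {0}
  L1 = {2,3}
  L2 = {1}
1 enters at depth 2; path a·a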